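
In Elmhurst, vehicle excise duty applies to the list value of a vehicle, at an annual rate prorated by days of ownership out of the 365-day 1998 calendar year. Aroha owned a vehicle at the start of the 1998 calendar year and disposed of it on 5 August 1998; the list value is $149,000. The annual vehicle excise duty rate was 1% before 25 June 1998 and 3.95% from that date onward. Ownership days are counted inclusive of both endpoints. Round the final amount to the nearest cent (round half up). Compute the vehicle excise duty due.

1 January – 24 June 1998: 175 days at 1% → $149,000 × 1% × 175/365 = $714.3836
25 June – 5 August 1998: 42 days at 3.95% → $149,000 × 3.95% × 42/365 = $677.2356
Total = $1,391.6192

$1,391.62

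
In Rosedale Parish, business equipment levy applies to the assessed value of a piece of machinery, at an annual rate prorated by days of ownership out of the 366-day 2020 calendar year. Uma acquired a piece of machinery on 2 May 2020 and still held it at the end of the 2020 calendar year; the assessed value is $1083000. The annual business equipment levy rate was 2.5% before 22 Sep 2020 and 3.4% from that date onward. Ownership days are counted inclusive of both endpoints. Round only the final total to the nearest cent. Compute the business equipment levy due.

$20739.75

2 May – 21 Sep 2020: 143 days at 2.5% → $1083000 × 2.5% × 143/366 = $10578.4836
22 Sep – 31 Dec 2020: 101 days at 3.4% → $1083000 × 3.4% × 101/366 = $10161.2623
Total = $20739.7459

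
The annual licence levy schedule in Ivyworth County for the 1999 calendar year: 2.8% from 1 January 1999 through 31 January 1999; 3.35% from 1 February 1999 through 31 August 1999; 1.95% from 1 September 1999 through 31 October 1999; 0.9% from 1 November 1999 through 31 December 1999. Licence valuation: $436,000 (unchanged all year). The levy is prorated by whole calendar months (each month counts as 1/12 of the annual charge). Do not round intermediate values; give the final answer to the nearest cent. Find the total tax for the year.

1 January – 31 January 1999: 1 month at 2.8% → $436,000 × 2.8% × 1/12 = $1,017.3333
1 February – 31 August 1999: 7 months at 3.35% → $436,000 × 3.35% × 7/12 = $8,520.1667
1 September – 31 October 1999: 2 months at 1.95% → $436,000 × 1.95% × 2/12 = $1,417.0000
1 November – 31 December 1999: 2 months at 0.9% → $436,000 × 0.9% × 2/12 = $654.0000
Total = $11,608.5000

$11,608.50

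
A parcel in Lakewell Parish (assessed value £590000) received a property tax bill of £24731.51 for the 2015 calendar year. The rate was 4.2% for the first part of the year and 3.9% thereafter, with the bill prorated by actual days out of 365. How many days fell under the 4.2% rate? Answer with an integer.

Let d = days at the first rate; then 365 − d days at the second rate.
£590000 × [4.2%·d + 3.9%·(365−d)] / 365 = £24731.51
Solving gives d = 355, so the new rate took effect on 22 December 2015.

355 days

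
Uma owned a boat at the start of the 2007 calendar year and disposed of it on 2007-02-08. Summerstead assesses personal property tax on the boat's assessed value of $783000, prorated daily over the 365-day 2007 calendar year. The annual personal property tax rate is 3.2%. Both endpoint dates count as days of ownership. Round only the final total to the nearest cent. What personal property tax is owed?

Days held (2007-01-01 to 2007-02-08): 39 out of 365
Tax = $783000 × 3.2% × 39/365 = $2677.2164

$2677.22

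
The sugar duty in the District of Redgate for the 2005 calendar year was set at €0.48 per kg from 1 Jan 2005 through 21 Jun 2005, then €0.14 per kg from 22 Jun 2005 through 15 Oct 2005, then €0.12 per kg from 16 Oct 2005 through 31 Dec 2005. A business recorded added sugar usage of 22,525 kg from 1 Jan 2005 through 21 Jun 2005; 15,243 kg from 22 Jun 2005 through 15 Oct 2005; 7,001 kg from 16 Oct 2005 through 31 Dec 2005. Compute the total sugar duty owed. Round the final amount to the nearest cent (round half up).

€13,786.14

1 Jan – 21 Jun 2005: 22,525 kg at €0.48/kg → €10,812.00
22 Jun – 15 Oct 2005: 15,243 kg at €0.14/kg → €2,134.02
16 Oct – 31 Dec 2005: 7,001 kg at €0.12/kg → €840.12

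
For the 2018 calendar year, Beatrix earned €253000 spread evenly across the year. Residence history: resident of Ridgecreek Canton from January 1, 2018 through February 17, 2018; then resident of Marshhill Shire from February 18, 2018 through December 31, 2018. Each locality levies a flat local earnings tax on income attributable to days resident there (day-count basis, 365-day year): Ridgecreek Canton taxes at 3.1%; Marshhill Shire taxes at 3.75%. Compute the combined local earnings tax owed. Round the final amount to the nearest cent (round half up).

Ridgecreek Canton, January 1 – February 17, 2018: 48 days → €253000 × 3.1% × 48/365 = €1031.4082
Marshhill Shire, February 18 – December 31, 2018: 317 days → €253000 × 3.75% × 317/365 = €8239.8288
Total = €9271.2370

€9271.24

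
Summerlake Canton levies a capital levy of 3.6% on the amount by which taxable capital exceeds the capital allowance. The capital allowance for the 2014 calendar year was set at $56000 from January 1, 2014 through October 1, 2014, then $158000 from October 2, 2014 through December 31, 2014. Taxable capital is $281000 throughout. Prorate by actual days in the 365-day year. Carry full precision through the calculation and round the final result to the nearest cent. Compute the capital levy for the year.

$7184.52

January 1 – October 1, 2014: 274 days, exemption $56000 → ($281000 − $56000) × 3.6% × 274/365 = $6080.5479
October 2 – December 31, 2014: 91 days, exemption $158000 → ($281000 − $158000) × 3.6% × 91/365 = $1103.9671
Total = $7184.5151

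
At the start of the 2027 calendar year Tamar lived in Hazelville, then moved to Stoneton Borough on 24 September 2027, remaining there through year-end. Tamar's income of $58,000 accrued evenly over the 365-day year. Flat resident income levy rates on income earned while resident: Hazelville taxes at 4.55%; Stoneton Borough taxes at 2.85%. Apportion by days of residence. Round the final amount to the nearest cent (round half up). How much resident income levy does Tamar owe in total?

Hazelville, 1 January – 23 September 2027: 266 days → $58,000 × 4.55% × 266/365 = $1,923.2164
Stoneton Borough, 24 September – 31 December 2027: 99 days → $58,000 × 2.85% × 99/365 = $448.3479
Total = $2,371.5644

$2,371.56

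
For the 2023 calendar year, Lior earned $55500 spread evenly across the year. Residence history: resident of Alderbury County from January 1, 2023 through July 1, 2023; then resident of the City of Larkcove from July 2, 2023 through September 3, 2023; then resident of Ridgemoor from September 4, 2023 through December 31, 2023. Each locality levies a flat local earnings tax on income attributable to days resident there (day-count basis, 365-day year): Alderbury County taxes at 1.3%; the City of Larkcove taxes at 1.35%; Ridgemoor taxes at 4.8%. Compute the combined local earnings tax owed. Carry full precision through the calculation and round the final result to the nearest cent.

$1359.67

Alderbury County, January 1 – July 1, 2023: 182 days → $55500 × 1.3% × 182/365 = $359.7616
The City of Larkcove, July 2 – September 3, 2023: 64 days → $55500 × 1.35% × 64/365 = $131.3753
Ridgemoor, September 4 – December 31, 2023: 119 days → $55500 × 4.8% × 119/365 = $868.5370
Total = $1359.6740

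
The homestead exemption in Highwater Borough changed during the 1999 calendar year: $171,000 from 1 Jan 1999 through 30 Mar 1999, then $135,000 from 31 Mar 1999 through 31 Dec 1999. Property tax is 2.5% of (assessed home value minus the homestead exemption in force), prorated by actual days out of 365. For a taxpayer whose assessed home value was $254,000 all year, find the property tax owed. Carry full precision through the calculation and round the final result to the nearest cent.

1 Jan – 30 Mar 1999: 89 days, exemption $171,000 → ($254,000 − $171,000) × 2.5% × 89/365 = $505.9589
31 Mar – 31 Dec 1999: 276 days, exemption $135,000 → ($254,000 − $135,000) × 2.5% × 276/365 = $2,249.5890
Total = $2,755.5479

$2,755.55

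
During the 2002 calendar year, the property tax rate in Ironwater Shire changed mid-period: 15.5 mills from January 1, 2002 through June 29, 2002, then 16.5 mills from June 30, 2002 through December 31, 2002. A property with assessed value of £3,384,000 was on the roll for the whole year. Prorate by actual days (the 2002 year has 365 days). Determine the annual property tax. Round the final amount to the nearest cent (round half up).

£54,167.18

January 1 – June 29, 2002: 180 days at 15.5 mills → £3,384,000 × 1.55% × 180/365 = £25,866.7397
June 30 – December 31, 2002: 185 days at 16.5 mills → £3,384,000 × 1.65% × 185/365 = £28,300.4384
Total = £54,167.1781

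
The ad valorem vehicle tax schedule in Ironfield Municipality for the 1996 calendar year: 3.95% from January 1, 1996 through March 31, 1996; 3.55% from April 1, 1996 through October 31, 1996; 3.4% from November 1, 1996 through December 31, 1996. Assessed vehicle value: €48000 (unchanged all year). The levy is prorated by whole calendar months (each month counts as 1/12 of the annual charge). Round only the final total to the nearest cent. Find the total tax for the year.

January 1 – March 31, 1996: 3 months at 3.95% → €48000 × 3.95% × 3/12 = €474.0000
April 1 – October 31, 1996: 7 months at 3.55% → €48000 × 3.55% × 7/12 = €994.0000
November 1 – December 31, 1996: 2 months at 3.4% → €48000 × 3.4% × 2/12 = €272.0000
Total = €1740.0000

€1740.00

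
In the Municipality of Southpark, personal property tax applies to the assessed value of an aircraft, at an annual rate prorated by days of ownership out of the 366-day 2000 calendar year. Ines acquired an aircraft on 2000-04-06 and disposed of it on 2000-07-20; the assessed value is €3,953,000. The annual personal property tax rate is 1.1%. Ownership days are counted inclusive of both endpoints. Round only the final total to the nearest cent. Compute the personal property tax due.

€12,593.44

Days held (2000-04-06 to 2000-07-20): 106 out of 366
Tax = €3,953,000 × 1.1% × 106/366 = €12,593.4372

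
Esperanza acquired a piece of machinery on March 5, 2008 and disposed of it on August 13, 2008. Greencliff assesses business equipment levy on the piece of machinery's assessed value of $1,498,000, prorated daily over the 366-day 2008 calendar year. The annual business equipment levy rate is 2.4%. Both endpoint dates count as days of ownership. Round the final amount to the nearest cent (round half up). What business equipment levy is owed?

$15,913.18

Days held (March 5 – August 13, 2008): 162 out of 366
Tax = $1,498,000 × 2.4% × 162/366 = $15,913.1803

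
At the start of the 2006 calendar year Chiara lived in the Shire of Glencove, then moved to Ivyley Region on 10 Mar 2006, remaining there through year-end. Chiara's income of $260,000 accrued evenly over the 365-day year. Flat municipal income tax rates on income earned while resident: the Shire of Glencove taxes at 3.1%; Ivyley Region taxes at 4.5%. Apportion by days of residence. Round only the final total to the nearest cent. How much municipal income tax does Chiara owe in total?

$11,021.86

The Shire of Glencove, 1 Jan – 9 Mar 2006: 68 days → $260,000 × 3.1% × 68/365 = $1,501.5890
Ivyley Region, 10 Mar – 31 Dec 2006: 297 days → $260,000 × 4.5% × 297/365 = $9,520.2740
Total = $11,021.8630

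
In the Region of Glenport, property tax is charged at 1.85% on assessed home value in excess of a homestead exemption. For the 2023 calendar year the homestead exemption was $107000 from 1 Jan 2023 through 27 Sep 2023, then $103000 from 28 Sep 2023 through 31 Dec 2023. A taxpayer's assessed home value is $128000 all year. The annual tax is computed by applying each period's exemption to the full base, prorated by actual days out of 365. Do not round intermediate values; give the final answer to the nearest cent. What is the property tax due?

$407.76

1 Jan – 27 Sep 2023: 270 days, exemption $107000 → ($128000 − $107000) × 1.85% × 270/365 = $287.3836
28 Sep – 31 Dec 2023: 95 days, exemption $103000 → ($128000 − $103000) × 1.85% × 95/365 = $120.3767
Total = $407.7603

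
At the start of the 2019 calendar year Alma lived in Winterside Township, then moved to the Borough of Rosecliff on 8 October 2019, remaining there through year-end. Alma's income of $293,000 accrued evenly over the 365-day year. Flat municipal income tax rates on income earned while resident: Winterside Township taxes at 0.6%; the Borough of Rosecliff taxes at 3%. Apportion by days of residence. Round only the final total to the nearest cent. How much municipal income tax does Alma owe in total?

Winterside Township, 1 January – 7 October 2019: 280 days → $293,000 × 0.6% × 280/365 = $1,348.6027
The Borough of Rosecliff, 8 October – 31 December 2019: 85 days → $293,000 × 3% × 85/365 = $2,046.9863
Total = $3,395.5890

$3,395.59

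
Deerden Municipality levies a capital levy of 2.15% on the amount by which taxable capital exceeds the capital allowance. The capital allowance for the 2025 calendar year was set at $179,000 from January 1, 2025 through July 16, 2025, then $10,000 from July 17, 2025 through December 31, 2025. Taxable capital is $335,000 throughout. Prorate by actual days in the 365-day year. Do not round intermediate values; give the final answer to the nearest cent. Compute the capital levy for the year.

$5,026.41

January 1 – July 16, 2025: 197 days, exemption $179,000 → ($335,000 − $179,000) × 2.15% × 197/365 = $1,810.2411
July 17 – December 31, 2025: 168 days, exemption $10,000 → ($335,000 − $10,000) × 2.15% × 168/365 = $3,216.1644
Total = $5,026.4055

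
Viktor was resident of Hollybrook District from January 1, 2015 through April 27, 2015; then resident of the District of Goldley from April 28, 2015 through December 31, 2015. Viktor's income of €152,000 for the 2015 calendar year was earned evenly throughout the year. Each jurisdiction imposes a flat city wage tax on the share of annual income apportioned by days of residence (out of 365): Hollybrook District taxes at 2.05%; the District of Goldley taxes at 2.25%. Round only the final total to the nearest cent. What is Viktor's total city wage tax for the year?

€3,322.55

Hollybrook District, January 1 – April 27, 2015: 117 days → €152,000 × 2.05% × 117/365 = €998.8274
The District of Goldley, April 28 – December 31, 2015: 248 days → €152,000 × 2.25% × 248/365 = €2,323.7260
Total = €3,322.5534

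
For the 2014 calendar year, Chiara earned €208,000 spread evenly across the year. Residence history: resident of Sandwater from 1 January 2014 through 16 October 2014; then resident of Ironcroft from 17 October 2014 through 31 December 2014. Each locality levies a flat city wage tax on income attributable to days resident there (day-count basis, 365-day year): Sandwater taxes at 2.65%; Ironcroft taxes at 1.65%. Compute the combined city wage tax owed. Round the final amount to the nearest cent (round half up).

€5,078.90

Sandwater, 1 January – 16 October 2014: 289 days → €208,000 × 2.65% × 289/365 = €4,364.2959
Ironcroft, 17 October – 31 December 2014: 76 days → €208,000 × 1.65% × 76/365 = €714.6082
Total = €5,078.9041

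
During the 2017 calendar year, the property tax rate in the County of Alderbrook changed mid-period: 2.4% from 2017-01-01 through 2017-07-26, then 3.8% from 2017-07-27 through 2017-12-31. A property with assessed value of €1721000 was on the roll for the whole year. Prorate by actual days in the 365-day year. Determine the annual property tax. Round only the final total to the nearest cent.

€51733.73

2017-01-01 to 2017-07-26: 207 days at 2.4% → €1721000 × 2.4% × 207/365 = €23424.4603
2017-07-27 to 2017-12-31: 158 days at 3.8% → €1721000 × 3.8% × 158/365 = €28309.2712
Total = €51733.7315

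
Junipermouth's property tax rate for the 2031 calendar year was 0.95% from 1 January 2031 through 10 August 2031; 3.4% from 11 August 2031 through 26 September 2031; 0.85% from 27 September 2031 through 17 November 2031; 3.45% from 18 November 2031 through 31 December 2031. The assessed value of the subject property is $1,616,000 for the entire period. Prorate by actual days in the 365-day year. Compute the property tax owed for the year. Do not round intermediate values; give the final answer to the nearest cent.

1 January – 10 August 2031: 222 days at 0.95% → $1,616,000 × 0.95% × 222/365 = $9,337.3808
11 August – 26 September 2031: 47 days at 3.4% → $1,616,000 × 3.4% × 47/365 = $7,074.9808
27 September – 17 November 2031: 52 days at 0.85% → $1,616,000 × 0.85% × 52/365 = $1,956.9096
18 November – 31 December 2031: 44 days at 3.45% → $1,616,000 × 3.45% × 44/365 = $6,720.7890
Total = $25,090.0603

$25,090.06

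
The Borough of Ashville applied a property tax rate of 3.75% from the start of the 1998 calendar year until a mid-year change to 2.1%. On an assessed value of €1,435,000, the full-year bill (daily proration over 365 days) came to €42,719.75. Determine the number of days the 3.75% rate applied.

194 days

Let d = days at the first rate; then 365 − d days at the second rate.
€1,435,000 × [3.75%·d + 2.1%·(365−d)] / 365 = €42,719.75
Solving gives d = 194, so the new rate took effect on 14 July 1998.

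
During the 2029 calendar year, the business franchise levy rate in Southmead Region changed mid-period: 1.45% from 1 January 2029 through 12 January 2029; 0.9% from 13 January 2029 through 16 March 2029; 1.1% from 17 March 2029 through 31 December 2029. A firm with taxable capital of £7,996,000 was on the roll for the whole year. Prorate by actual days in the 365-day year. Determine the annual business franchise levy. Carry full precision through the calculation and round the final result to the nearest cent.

£86,115.82

1 January – 12 January 2029: 12 days at 1.45% → £7,996,000 × 1.45% × 12/365 = £3,811.7918
13 January – 16 March 2029: 63 days at 0.9% → £7,996,000 × 0.9% × 63/365 = £12,421.1836
17 March – 31 December 2029: 290 days at 1.1% → £7,996,000 × 1.1% × 290/365 = £69,882.8493
Total = £86,115.8247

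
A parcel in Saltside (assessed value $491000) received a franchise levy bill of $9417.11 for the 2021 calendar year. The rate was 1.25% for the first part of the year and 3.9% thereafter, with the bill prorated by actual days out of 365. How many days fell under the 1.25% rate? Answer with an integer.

273 days

Let d = days at the first rate; then 365 − d days at the second rate.
$491000 × [1.25%·d + 3.9%·(365−d)] / 365 = $9417.11
Solving gives d = 273, so the new rate took effect on 1 Oct 2021.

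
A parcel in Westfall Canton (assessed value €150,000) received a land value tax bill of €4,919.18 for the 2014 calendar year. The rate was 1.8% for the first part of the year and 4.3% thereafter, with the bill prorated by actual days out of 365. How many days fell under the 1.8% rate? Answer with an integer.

Let d = days at the first rate; then 365 − d days at the second rate.
€150,000 × [1.8%·d + 4.3%·(365−d)] / 365 = €4,919.18
Solving gives d = 149, so the new rate took effect on May 30, 2014.

149 days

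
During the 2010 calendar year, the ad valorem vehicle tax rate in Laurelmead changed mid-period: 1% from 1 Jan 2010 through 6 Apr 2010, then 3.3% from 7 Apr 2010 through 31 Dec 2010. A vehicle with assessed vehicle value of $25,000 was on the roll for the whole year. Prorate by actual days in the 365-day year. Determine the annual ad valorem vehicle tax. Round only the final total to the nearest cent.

$673.77

1 Jan – 6 Apr 2010: 96 days at 1% → $25,000 × 1% × 96/365 = $65.7534
7 Apr – 31 Dec 2010: 269 days at 3.3% → $25,000 × 3.3% × 269/365 = $608.0137
Total = $673.7671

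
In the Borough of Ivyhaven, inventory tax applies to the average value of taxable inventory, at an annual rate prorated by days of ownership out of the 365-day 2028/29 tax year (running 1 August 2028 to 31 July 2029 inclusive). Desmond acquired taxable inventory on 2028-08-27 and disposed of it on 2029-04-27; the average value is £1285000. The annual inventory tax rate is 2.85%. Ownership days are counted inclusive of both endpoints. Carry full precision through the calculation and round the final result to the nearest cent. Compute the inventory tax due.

Days held (2028-08-27 to 2029-04-27): 244 out of 365
Tax = £1285000 × 2.85% × 244/365 = £24481.8904

£24481.89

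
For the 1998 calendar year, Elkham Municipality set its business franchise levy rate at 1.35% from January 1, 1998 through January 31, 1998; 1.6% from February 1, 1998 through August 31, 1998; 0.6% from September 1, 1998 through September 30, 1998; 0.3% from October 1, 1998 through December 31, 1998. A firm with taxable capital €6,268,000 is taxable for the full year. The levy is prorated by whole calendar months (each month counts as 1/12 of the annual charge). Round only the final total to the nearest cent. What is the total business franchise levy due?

€73,387.83

January 1 – January 31, 1998: 1 month at 1.35% → €6,268,000 × 1.35% × 1/12 = €7,051.5000
February 1 – August 31, 1998: 7 months at 1.6% → €6,268,000 × 1.6% × 7/12 = €58,501.3333
September 1 – September 30, 1998: 1 month at 0.6% → €6,268,000 × 0.6% × 1/12 = €3,134.0000
October 1 – December 31, 1998: 3 months at 0.3% → €6,268,000 × 0.3% × 3/12 = €4,701.0000
Total = €73,387.8333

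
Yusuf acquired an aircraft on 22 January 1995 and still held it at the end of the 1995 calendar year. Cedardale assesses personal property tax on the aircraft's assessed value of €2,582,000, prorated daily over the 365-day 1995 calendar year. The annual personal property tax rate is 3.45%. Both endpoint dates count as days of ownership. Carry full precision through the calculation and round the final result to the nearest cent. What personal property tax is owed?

€83,953.91

Days held (22 January – 31 December 1995): 344 out of 365
Tax = €2,582,000 × 3.45% × 344/365 = €83,953.9068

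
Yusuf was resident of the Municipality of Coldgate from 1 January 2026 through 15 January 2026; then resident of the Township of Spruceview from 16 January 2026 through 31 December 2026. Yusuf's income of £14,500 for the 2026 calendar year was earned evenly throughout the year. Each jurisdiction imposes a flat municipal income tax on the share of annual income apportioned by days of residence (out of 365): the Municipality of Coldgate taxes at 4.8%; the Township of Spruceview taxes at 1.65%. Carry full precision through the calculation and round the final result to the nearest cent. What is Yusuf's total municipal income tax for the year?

£258.02

The Municipality of Coldgate, 1 January – 15 January 2026: 15 days → £14,500 × 4.8% × 15/365 = £28.6027
The Township of Spruceview, 16 January – 31 December 2026: 350 days → £14,500 × 1.65% × 350/365 = £229.4178
Total = £258.0205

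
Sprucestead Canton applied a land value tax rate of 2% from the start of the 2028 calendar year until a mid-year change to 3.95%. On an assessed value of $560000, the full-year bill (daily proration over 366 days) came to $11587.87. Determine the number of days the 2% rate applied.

353 days

Let d = days at the first rate; then 366 − d days at the second rate.
$560000 × [2%·d + 3.95%·(366−d)] / 366 = $11587.87
Solving gives d = 353, so the new rate took effect on 19 December 2028.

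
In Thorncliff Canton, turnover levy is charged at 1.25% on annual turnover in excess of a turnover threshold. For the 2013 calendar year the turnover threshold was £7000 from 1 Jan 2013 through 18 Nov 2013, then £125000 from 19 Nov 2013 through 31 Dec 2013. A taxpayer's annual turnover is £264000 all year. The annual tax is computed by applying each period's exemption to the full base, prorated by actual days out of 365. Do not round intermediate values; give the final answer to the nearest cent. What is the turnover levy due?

1 Jan – 18 Nov 2013: 322 days, exemption £7000 → (£264000 − £7000) × 1.25% × 322/365 = £2834.0411
19 Nov – 31 Dec 2013: 43 days, exemption £125000 → (£264000 − £125000) × 1.25% × 43/365 = £204.6918
Total = £3038.7329

£3038.73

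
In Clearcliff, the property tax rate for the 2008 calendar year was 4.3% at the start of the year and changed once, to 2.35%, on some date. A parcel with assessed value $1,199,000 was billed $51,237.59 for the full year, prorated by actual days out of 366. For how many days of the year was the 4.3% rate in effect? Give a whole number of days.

Let d = days at the first rate; then 366 − d days at the second rate.
$1,199,000 × [4.3%·d + 2.35%·(366−d)] / 366 = $51,237.59
Solving gives d = 361, so the new rate took effect on 27 December 2008.

361 days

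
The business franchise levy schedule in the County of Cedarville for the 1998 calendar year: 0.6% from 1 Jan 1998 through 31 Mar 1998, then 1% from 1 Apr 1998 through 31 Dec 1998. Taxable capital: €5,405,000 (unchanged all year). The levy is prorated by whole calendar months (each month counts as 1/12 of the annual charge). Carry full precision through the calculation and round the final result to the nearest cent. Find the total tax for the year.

1 Jan – 31 Mar 1998: 3 months at 0.6% → €5,405,000 × 0.6% × 3/12 = €8,107.5000
1 Apr – 31 Dec 1998: 9 months at 1% → €5,405,000 × 1% × 9/12 = €40,537.5000
Total = €48,645.0000

€48,645.00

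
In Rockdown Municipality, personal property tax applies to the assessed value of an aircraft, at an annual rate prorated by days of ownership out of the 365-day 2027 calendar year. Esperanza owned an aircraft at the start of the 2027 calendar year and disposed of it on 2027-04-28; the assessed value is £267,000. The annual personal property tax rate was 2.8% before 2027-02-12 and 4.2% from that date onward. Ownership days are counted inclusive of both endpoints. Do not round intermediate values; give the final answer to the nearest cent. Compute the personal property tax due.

2027-01-01 to 2027-02-11: 42 days at 2.8% → £267,000 × 2.8% × 42/365 = £860.2521
2027-02-12 to 2027-04-28: 76 days at 4.2% → £267,000 × 4.2% × 76/365 = £2,334.9699
Total = £3,195.2219

£3,195.22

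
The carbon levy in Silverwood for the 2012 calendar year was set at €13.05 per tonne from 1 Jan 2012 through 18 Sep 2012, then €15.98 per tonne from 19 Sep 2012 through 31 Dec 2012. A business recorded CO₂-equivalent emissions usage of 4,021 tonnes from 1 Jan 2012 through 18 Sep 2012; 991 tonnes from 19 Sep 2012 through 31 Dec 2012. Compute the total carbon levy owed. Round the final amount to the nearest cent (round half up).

1 Jan – 18 Sep 2012: 4,021 tonnes at €13.05/tonne → €52,474.05
19 Sep – 31 Dec 2012: 991 tonnes at €15.98/tonne → €15,836.18

€68,310.23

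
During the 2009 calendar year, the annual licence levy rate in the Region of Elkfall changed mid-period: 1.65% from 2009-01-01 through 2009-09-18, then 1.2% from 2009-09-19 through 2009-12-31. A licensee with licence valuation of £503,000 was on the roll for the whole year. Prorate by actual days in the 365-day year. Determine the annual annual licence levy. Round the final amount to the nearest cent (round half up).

2009-01-01 to 2009-09-18: 261 days at 1.65% → £503,000 × 1.65% × 261/365 = £5,934.7110
2009-09-19 to 2009-12-31: 104 days at 1.2% → £503,000 × 1.2% × 104/365 = £1,719.8466
Total = £7,654.5575

£7,654.56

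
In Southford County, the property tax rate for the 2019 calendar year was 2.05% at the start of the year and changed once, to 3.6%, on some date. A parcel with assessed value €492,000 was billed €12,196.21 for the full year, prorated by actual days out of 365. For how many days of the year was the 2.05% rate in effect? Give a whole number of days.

264 days

Let d = days at the first rate; then 365 − d days at the second rate.
€492,000 × [2.05%·d + 3.6%·(365−d)] / 365 = €12,196.21
Solving gives d = 264, so the new rate took effect on 22 September 2019.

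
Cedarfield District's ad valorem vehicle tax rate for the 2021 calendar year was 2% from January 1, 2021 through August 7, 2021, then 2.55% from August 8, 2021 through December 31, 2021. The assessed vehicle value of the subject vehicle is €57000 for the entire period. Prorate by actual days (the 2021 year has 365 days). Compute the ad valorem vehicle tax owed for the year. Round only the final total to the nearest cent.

€1265.40

January 1 – August 7, 2021: 219 days at 2% → €57000 × 2% × 219/365 = €684.0000
August 8 – December 31, 2021: 146 days at 2.55% → €57000 × 2.55% × 146/365 = €581.4000
Total = €1265.4000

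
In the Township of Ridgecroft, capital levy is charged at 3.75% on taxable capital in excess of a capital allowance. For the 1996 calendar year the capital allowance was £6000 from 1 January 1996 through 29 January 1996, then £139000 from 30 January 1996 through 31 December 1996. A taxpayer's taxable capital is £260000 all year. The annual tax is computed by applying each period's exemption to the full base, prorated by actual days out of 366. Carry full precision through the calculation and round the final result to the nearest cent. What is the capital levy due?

1 January – 29 January 1996: 29 days, exemption £6000 → (£260000 − £6000) × 3.75% × 29/366 = £754.7131
30 January – 31 December 1996: 337 days, exemption £139000 → (£260000 − £139000) × 3.75% × 337/366 = £4177.9713
Total = £4932.6844

£4932.68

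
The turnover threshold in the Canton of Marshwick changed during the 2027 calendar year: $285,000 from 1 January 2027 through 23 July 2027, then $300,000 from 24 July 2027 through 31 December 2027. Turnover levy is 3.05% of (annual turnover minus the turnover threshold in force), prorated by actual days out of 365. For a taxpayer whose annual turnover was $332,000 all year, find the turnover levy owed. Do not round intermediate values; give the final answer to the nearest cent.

1 January – 23 July 2027: 204 days, exemption $285,000 → ($332,000 − $285,000) × 3.05% × 204/365 = $801.1890
24 July – 31 December 2027: 161 days, exemption $300,000 → ($332,000 − $300,000) × 3.05% × 161/365 = $430.5096
Total = $1,231.6986

$1,231.70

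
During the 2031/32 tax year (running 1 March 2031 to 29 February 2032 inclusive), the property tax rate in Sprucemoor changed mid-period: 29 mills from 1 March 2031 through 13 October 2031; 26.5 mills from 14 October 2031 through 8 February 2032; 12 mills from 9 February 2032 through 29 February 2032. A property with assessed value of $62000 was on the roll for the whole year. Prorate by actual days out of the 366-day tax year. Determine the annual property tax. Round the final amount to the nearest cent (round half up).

$1687.55

1 March – 13 October 2031: 227 days at 29 mills → $62000 × 2.9% × 227/366 = $1115.1530
14 October 2031 – 8 February 2032: 118 days at 26.5 mills → $62000 × 2.65% × 118/366 = $529.7104
9 February – 29 February 2032: 21 days at 12 mills → $62000 × 1.2% × 21/366 = $42.6885
Total = $1687.5519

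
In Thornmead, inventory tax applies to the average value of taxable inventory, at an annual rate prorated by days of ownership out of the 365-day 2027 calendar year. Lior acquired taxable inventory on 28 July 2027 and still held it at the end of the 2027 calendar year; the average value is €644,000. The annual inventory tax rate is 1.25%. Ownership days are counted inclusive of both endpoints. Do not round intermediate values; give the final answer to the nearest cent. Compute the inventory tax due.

Days held (28 July – 31 December 2027): 157 out of 365
Tax = €644,000 × 1.25% × 157/365 = €3,462.6027

€3,462.60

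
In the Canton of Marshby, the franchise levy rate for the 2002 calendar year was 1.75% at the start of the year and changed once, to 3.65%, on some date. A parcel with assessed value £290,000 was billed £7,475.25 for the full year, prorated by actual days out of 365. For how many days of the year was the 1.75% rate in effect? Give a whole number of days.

Let d = days at the first rate; then 365 − d days at the second rate.
£290,000 × [1.75%·d + 3.65%·(365−d)] / 365 = £7,475.25
Solving gives d = 206, so the new rate took effect on 26 Jul 2002.

206 days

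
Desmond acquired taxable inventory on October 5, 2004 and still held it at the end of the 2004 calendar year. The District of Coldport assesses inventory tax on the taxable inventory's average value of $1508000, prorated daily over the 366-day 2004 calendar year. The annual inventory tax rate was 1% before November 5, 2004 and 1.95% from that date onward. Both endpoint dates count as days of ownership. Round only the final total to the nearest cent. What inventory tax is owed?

$5856.89

October 5 – November 4, 2004: 31 days at 1% → $1508000 × 1% × 31/366 = $1277.2678
November 5 – December 31, 2004: 57 days at 1.95% → $1508000 × 1.95% × 57/366 = $4579.6230
Total = $5856.8907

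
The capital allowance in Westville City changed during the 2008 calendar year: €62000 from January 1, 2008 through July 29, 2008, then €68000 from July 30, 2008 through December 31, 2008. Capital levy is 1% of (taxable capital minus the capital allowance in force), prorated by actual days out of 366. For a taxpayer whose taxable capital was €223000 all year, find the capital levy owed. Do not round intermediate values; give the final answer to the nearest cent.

January 1 – July 29, 2008: 211 days, exemption €62000 → (€223000 − €62000) × 1% × 211/366 = €928.1694
July 30 – December 31, 2008: 155 days, exemption €68000 → (€223000 − €68000) × 1% × 155/366 = €656.4208
Total = €1584.5902

€1584.59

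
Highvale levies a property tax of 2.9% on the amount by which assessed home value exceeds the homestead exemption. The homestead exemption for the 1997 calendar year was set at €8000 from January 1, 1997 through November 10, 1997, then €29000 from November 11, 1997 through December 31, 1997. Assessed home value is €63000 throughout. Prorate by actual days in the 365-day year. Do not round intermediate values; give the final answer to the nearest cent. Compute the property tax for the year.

€1509.91

January 1 – November 10, 1997: 314 days, exemption €8000 → (€63000 − €8000) × 2.9% × 314/365 = €1372.1370
November 11 – December 31, 1997: 51 days, exemption €29000 → (€63000 − €29000) × 2.9% × 51/365 = €137.7699
Total = €1509.9068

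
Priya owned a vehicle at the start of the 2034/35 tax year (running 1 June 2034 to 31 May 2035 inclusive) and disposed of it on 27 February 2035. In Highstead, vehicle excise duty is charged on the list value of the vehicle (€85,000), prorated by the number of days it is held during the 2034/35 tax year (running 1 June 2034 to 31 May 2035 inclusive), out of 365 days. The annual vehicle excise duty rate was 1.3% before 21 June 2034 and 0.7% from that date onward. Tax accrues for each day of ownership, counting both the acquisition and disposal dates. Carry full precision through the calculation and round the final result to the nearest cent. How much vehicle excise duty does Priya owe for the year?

1 June – 20 June 2034: 20 days at 1.3% → €85,000 × 1.3% × 20/365 = €60.5479
21 June 2034 – 27 February 2035: 252 days at 0.7% → €85,000 × 0.7% × 252/365 = €410.7945
Total = €471.3425

€471.34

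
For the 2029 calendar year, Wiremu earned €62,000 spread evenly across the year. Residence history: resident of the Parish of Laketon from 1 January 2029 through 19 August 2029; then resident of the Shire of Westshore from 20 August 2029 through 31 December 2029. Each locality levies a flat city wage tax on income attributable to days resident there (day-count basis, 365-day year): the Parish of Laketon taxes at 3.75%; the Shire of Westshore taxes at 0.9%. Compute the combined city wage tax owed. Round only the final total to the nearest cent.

The Parish of Laketon, 1 January – 19 August 2029: 231 days → €62,000 × 3.75% × 231/365 = €1,471.4384
The Shire of Westshore, 20 August – 31 December 2029: 134 days → €62,000 × 0.9% × 134/365 = €204.8548
Total = €1,676.2932

€1,676.29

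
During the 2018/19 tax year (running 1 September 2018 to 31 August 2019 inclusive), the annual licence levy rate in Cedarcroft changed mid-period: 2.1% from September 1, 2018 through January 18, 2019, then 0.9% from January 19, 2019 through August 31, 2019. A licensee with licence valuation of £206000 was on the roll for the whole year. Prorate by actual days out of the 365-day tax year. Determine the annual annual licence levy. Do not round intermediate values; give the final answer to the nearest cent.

September 1, 2018 – January 18, 2019: 140 days at 2.1% → £206000 × 2.1% × 140/365 = £1659.2877
January 19 – August 31, 2019: 225 days at 0.9% → £206000 × 0.9% × 225/365 = £1142.8767
Total = £2802.1644

£2802.16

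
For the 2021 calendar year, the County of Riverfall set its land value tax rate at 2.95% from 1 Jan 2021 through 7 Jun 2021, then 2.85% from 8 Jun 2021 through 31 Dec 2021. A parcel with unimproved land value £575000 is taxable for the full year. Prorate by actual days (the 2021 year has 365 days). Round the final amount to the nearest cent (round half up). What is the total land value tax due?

1 Jan – 7 Jun 2021: 158 days at 2.95% → £575000 × 2.95% × 158/365 = £7342.6712
8 Jun – 31 Dec 2021: 207 days at 2.85% → £575000 × 2.85% × 207/365 = £9293.7329
Total = £16636.4041

£16636.40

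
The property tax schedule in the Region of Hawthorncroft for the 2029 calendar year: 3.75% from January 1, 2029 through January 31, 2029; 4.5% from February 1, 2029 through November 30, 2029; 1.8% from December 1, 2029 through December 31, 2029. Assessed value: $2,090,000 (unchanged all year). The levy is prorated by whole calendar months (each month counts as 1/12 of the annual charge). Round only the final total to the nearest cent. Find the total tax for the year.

January 1 – January 31, 2029: 1 month at 3.75% → $2,090,000 × 3.75% × 1/12 = $6,531.2500
February 1 – November 30, 2029: 10 months at 4.5% → $2,090,000 × 4.5% × 10/12 = $78,375.0000
December 1 – December 31, 2029: 1 month at 1.8% → $2,090,000 × 1.8% × 1/12 = $3,135.0000
Total = $88,041.2500

$88,041.25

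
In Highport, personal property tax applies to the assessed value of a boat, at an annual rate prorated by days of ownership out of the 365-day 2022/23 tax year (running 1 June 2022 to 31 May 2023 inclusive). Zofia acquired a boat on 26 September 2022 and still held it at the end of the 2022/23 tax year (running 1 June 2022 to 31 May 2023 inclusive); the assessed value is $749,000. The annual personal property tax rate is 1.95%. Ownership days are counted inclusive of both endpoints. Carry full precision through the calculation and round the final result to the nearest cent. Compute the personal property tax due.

$9,923.74

Days held (26 September 2022 – 31 May 2023): 248 out of 365
Tax = $749,000 × 1.95% × 248/365 = $9,923.7370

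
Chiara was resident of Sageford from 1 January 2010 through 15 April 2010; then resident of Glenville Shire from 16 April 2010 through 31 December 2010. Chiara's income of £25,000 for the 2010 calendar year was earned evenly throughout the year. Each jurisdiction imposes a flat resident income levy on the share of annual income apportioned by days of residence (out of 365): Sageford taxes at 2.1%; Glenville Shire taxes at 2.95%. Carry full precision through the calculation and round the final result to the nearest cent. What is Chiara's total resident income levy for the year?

£676.37

Sageford, 1 January – 15 April 2010: 105 days → £25,000 × 2.1% × 105/365 = £151.0274
Glenville Shire, 16 April – 31 December 2010: 260 days → £25,000 × 2.95% × 260/365 = £525.3425
Total = £676.3699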